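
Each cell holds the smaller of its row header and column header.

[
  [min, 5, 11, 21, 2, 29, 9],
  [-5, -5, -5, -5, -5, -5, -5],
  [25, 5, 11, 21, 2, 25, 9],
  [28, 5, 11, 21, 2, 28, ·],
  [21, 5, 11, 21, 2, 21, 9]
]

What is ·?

min(28, 9) = 9.

9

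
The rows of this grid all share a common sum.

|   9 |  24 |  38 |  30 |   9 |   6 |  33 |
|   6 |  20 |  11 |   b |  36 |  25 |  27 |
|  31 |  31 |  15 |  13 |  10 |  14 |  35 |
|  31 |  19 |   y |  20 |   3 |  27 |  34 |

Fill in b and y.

b = 24, y = 15

Row 1 sums to 149 and so does row 3; that's the common total.
In row 2 the known cells total 125, leaving 149 − 125 = 24.
In row 4 the known cells total 134, leaving 149 − 134 = 15.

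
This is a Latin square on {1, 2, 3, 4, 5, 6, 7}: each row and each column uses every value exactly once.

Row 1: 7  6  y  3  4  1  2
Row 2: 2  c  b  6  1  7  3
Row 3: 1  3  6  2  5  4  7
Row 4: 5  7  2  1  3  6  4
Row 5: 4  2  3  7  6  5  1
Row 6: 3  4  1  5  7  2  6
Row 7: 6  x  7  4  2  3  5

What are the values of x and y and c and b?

x = 1, y = 5, c = 5, b = 4

For row 7, column 2: row 7 already has {2, 3, 4, 5, 6, 7}; that leaves 1.
Cell (2,2): column 2 already has {1, 2, 3, 4, 6, 7} → 5.
At (row 2, col 3): row 2 already has {1, 2, 3, 5, 6, 7}, so the value is 4.
At (row 1, col 3): row 1 already has {1, 2, 3, 4, 6, 7}, so the value is 5.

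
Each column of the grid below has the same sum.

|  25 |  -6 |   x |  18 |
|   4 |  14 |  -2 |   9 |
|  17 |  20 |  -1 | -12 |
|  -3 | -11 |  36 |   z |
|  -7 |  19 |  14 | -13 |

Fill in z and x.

Column 1 sums to 36 and so does column 2; that's the common total.
In column 4 the known cells total 2, leaving 36 − 2 = 34.
In column 3 the known cells total 47, leaving 36 − 47 = -11.

z = 34, x = -11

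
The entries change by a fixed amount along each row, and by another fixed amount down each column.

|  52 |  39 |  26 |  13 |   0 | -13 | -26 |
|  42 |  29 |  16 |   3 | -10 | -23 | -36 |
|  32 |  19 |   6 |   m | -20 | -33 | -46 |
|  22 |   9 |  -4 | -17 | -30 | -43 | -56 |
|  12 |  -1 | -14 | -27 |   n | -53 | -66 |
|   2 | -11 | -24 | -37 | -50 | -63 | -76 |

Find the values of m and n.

m = -7, n = -40

Along each row the entries change by -13 per step; down each column they change by -10.
Row 3: from 32 at column 1, stepping by -13 to column 4 gives -7.
Row 5: from 12 at column 1, stepping by -13 to column 5 gives -40.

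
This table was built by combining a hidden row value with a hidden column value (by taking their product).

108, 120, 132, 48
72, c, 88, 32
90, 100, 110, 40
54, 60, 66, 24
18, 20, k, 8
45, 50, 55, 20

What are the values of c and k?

c = 80, k = 22

Each row is a constant multiple of every other row — this is a multiplication table with the headers hidden.
Row 2 is 72/108 = 2/3 times row 1, so its entry in column 2 is 120 × 2/3 = 80.
Row 5 is 18/108 = 1/6 times row 1, so its entry in column 3 is 132 × 1/6 = 22.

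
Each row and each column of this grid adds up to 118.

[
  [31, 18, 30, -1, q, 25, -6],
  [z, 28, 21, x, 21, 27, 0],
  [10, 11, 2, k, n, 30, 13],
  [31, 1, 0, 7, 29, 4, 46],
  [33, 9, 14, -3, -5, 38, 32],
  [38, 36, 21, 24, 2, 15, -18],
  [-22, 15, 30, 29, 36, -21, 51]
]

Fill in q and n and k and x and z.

Row 1 has 31 + 18 + 30 − 1 + 25 − 6 = 97; the blank must be 118 − 97 = 21.
Column 5 has 21 + 21 + 29 − 5 + 2 + 36 = 104; the blank must be 118 − 104 = 14.
Row 3 has 10 + 11 + 2 + 14 + 30 + 13 = 80; the blank must be 118 − 80 = 38.
Column 1 has 31 + 10 + 31 + 33 + 38 − 22 = 121; the blank must be 118 − 121 = -3.
Row 2 has -3 + 28 + 21 + 21 + 27 + 0 = 94; the blank must be 118 − 94 = 24.

q = 21, n = 14, k = 38, x = 24, z = -3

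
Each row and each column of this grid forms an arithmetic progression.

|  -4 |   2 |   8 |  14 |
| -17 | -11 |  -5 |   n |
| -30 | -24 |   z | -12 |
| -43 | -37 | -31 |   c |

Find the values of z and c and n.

z = -18, c = -25, n = 1

Along each row the entries change by 6 per step; down each column they change by -13.
Row 3: from -30 at column 1, stepping by 6 to column 3 gives -18.
Row 4: from -43 at column 1, stepping by 6 to column 4 gives -25.
Row 2: from -17 at column 1, stepping by 6 to column 4 gives 1.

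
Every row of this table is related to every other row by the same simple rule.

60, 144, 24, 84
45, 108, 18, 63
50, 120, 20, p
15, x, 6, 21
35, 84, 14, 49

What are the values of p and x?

Each row is a constant multiple of every other row — this is a multiplication table with the headers hidden.
Row 3 is 50/60 = 5/6 times row 1, so its entry in column 4 is 84 × 5/6 = 70.
Row 4 is 15/60 = 1/4 times row 1, so its entry in column 2 is 144 × 1/4 = 36.

p = 70, x = 36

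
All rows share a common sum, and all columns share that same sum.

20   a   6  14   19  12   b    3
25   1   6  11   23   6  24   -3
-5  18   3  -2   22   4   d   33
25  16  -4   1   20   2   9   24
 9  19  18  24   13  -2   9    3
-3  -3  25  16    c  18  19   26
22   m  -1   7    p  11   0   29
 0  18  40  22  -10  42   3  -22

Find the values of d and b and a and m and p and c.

Rows 2 and 4 both sum to 93, so that's the common total.
The known cells in row 6 total 98, leaving 93 − 98 = -5 for the blank.
The known cells in column 5 total 82, leaving 93 − 82 = 11 for the blank.
The known cells in row 7 total 79, leaving 93 − 79 = 14 for the blank.
The known cells in column 2 total 83, leaving 93 − 83 = 10 for the blank.
The known cells in row 1 total 84, leaving 93 − 84 = 9 for the blank.
The known cells in row 3 total 73, leaving 93 − 73 = 20 for the blank.

d = 20, b = 9, a = 10, m = 14, p = 11, c = -5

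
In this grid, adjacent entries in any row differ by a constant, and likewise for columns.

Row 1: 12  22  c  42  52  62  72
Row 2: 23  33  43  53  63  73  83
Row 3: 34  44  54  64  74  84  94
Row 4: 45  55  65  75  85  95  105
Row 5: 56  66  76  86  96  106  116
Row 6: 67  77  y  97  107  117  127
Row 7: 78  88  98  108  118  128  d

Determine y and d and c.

Along each row the entries change by 10 per step; down each column they change by 11.
Row 6: from 67 at column 1, stepping by 10 to column 3 gives 87.
Row 7: from 78 at column 1, stepping by 10 to column 7 gives 138.
Row 1: from 12 at column 1, stepping by 10 to column 3 gives 32.

y = 87, d = 138, c = 32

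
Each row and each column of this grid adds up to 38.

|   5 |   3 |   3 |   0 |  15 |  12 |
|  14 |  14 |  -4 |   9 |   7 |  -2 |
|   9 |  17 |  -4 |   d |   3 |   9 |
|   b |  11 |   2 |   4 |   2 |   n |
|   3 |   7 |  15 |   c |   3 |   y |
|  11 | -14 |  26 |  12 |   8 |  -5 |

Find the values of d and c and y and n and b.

Column 1: 5 + 14 + 9 + 3 + 11 = 42, so its missing entry is 38 − 42 = -4.
Row 3: 9 + 17 − 4 + 3 + 9 = 34, so its missing entry is 38 − 34 = 4.
Column 4: 0 + 9 + 4 + 4 + 12 = 29, so its missing entry is 38 − 29 = 9.
Row 5: 3 + 7 + 15 + 9 + 3 = 37, so its missing entry is 38 − 37 = 1.
Row 4: -4 + 11 + 2 + 4 + 2 = 15, so its missing entry is 38 − 15 = 23.

d = 4, c = 9, y = 1, n = 23, b = -4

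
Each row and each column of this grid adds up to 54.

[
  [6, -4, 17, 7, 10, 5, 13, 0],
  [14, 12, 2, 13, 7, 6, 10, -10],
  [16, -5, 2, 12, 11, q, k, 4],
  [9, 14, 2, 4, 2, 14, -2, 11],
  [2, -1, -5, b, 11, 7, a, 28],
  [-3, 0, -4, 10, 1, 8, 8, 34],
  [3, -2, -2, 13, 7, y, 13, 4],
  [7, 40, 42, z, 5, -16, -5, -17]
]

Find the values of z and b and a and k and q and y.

z = -2, b = -3, a = 15, k = 2, q = 12, y = 18

The known cells in row 7 total 36, leaving 54 − 36 = 18 for the blank.
The known cells in row 8 total 56, leaving 54 − 56 = -2 for the blank.
The known cells in column 4 total 57, leaving 54 − 57 = -3 for the blank.
The known cells in row 5 total 39, leaving 54 − 39 = 15 for the blank.
The known cells in column 7 total 52, leaving 54 − 52 = 2 for the blank.
The known cells in row 3 total 42, leaving 54 − 42 = 12 for the blank.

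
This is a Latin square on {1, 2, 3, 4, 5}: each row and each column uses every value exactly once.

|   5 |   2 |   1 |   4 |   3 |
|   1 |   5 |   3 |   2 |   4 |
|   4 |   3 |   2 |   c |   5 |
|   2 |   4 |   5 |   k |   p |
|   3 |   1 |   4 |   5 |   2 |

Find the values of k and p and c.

k = 3, p = 1, c = 1

For row 3, column 4: row 3 already has {2, 3, 4, 5}; that leaves 1.
At (row 4, col 4): column 4 already has {1, 2, 4, 5}, so the value is 3.
For row 4, column 5: row 4 already has {2, 3, 4, 5}; that leaves 1.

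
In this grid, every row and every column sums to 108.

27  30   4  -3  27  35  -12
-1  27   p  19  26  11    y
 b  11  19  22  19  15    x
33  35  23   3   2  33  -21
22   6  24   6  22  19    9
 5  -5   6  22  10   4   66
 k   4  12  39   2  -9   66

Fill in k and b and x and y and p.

k = -6, b = 28, x = -6, y = 6, p = 20

The known cells in column 3 total 88, leaving 108 − 88 = 20 for the blank.
The known cells in row 7 total 114, leaving 108 − 114 = -6 for the blank.
The known cells in column 1 total 80, leaving 108 − 80 = 28 for the blank.
The known cells in row 3 total 114, leaving 108 − 114 = -6 for the blank.
The known cells in row 2 total 102, leaving 108 − 102 = 6 for the blank.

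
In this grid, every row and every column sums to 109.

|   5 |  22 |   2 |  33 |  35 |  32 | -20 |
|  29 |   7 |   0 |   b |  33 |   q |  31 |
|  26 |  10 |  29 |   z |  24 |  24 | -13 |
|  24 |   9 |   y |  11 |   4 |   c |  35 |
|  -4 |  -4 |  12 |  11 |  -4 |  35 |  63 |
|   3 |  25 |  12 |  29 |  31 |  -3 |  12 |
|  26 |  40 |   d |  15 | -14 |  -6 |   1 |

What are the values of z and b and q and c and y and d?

Row 7 has 26 + 40 + 15 − 14 − 6 + 1 = 62; the blank must be 109 − 62 = 47.
Row 3 has 26 + 10 + 29 + 24 + 24 − 13 = 100; the blank must be 109 − 100 = 9.
Column 3 has 2 + 0 + 29 + 12 + 12 + 47 = 102; the blank must be 109 − 102 = 7.
Column 4 has 33 + 9 + 11 + 11 + 29 + 15 = 108; the blank must be 109 − 108 = 1.
Row 2 has 29 + 7 + 0 + 1 + 33 + 31 = 101; the blank must be 109 − 101 = 8.
Row 4 has 24 + 9 + 7 + 11 + 4 + 35 = 90; the blank must be 109 − 90 = 19.

z = 9, b = 1, q = 8, c = 19, y = 7, d = 47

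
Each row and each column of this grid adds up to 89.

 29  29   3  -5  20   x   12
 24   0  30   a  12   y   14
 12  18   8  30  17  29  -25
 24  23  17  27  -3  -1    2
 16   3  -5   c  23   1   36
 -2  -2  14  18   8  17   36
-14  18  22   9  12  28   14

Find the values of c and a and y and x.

c = 15, a = -5, y = 14, x = 1

Row 1 has 29 + 29 + 3 − 5 + 20 + 12 = 88; the blank must be 89 − 88 = 1.
Column 6 has 1 + 29 − 1 + 1 + 17 + 28 = 75; the blank must be 89 − 75 = 14.
Row 2 has 24 + 0 + 30 + 12 + 14 + 14 = 94; the blank must be 89 − 94 = -5.
Row 5 has 16 + 3 − 5 + 23 + 1 + 36 = 74; the blank must be 89 − 74 = 15.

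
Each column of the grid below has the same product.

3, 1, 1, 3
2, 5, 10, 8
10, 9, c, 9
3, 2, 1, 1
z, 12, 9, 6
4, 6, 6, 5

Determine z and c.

Columns 2 and 4 each multiply to 6480, so every column has product 6480.
Column 1: 3×2×10×3×4 = 720, so the missing entry is 6480 ÷ 720 = 9.
Column 3: 1×10×1×9×6 = 540, so the missing entry is 6480 ÷ 540 = 12.

z = 9, c = 12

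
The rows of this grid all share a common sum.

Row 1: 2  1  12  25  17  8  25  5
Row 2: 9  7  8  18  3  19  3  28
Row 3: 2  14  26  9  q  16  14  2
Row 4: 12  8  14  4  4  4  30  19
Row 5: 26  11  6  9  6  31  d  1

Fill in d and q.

d = 5, q = 12

The complete rows each total 95.
Row 5 is missing 95 − 90 = 5 (since 26 + 11 + 6 + 9 + 6 + 31 + 1 = 90).
Row 3 is missing 95 − 83 = 12 (since 2 + 14 + 26 + 9 + 16 + 14 + 2 = 83).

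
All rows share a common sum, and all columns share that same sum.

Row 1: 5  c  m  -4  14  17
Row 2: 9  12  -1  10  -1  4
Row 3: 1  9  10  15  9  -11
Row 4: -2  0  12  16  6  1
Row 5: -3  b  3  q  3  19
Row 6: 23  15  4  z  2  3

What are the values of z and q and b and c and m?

Rows 2 and 3 both sum to 33, so that's the common total.
The known cells in column 3 total 28, leaving 33 − 28 = 5 for the blank.
The known cells in row 1 total 37, leaving 33 − 37 = -4 for the blank.
The known cells in row 6 total 47, leaving 33 − 47 = -14 for the blank.
The known cells in column 4 total 23, leaving 33 − 23 = 10 for the blank.
The known cells in row 5 total 32, leaving 33 − 32 = 1 for the blank.

z = -14, q = 10, b = 1, c = -4, m = 5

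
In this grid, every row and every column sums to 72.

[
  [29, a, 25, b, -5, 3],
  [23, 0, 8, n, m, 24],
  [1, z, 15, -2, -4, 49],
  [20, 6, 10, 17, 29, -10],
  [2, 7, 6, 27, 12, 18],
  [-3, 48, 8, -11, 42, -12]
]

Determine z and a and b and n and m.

z = 13, a = -2, b = 22, n = 19, m = -2

The known cells in row 3 total 59, leaving 72 − 59 = 13 for the blank.
The known cells in column 2 total 74, leaving 72 − 74 = -2 for the blank.
The known cells in row 1 total 50, leaving 72 − 50 = 22 for the blank.
The known cells in column 5 total 74, leaving 72 − 74 = -2 for the blank.
The known cells in row 2 total 53, leaving 72 − 53 = 19 for the blank.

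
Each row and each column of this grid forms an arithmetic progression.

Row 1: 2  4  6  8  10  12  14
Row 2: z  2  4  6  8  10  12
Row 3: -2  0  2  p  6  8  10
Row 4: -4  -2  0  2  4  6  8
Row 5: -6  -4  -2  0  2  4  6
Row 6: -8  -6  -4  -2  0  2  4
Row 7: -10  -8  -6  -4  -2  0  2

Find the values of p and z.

Along each row the entries change by 2 per step; down each column they change by -2.
Row 3: from -2 at column 1, stepping by 2 to column 4 gives 4.
Row 2: from 2 at column 2, stepping by 2 to column 1 gives 0.

p = 4, z = 0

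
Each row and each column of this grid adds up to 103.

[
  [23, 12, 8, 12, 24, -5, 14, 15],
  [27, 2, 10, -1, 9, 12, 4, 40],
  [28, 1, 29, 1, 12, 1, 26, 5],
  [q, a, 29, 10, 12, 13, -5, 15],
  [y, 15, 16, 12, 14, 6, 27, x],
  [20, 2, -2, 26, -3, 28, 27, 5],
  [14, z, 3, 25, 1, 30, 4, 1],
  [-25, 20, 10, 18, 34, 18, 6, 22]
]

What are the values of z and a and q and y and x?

z = 25, a = 26, q = 3, y = 13, x = 0

Row 7 has 14 + 3 + 25 + 1 + 30 + 4 + 1 = 78; the blank must be 103 − 78 = 25.
Column 2 has 12 + 2 + 1 + 15 + 2 + 25 + 20 = 77; the blank must be 103 − 77 = 26.
Row 4 has 26 + 29 + 10 + 12 + 13 − 5 + 15 = 100; the blank must be 103 − 100 = 3.
Column 1 has 23 + 27 + 28 + 3 + 20 + 14 − 25 = 90; the blank must be 103 − 90 = 13.
Row 5 has 13 + 15 + 16 + 12 + 14 + 6 + 27 = 103; the blank must be 103 − 103 = 0.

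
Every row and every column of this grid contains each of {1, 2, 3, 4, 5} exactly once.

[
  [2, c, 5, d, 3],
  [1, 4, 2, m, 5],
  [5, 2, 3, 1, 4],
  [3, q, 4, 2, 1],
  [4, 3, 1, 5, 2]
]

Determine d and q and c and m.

d = 4, q = 5, c = 1, m = 3

Cell (2,4): row 2 already has {1, 2, 4, 5} → 3.
Cell (1,4): column 4 already has {1, 2, 3, 5} → 4.
At (row 1, col 2): row 1 already has {2, 3, 4, 5}, so the value is 1.
At (row 4, col 2): row 4 already has {1, 2, 3, 4}, so the value is 5.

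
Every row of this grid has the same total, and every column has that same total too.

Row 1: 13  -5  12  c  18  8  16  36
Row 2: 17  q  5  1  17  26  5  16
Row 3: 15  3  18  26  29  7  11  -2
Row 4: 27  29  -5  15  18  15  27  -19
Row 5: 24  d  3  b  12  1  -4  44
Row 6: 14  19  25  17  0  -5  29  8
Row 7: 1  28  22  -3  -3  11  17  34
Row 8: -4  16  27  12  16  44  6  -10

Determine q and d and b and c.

q = 20, d = -3, b = 30, c = 9

Rows 3 and 4 both sum to 107, so that's the common total.
Row 2: 17 + 5 + 1 + 17 + 26 + 5 + 16 = 87, so its missing entry is 107 − 87 = 20.
Row 1: 13 − 5 + 12 + 18 + 8 + 16 + 36 = 98, so its missing entry is 107 − 98 = 9.
Column 2: -5 + 20 + 3 + 29 + 19 + 28 + 16 = 110, so its missing entry is 107 − 110 = -3.
Row 5: 24 − 3 + 3 + 12 + 1 − 4 + 44 = 77, so its missing entry is 107 − 77 = 30.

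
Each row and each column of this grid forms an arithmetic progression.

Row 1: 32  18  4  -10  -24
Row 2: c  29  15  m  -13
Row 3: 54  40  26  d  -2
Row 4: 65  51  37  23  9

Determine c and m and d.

c = 43, m = 1, d = 12

Along each row the entries change by -14 per step; down each column they change by 11.
Row 2: from 29 at column 2, stepping by -14 to column 1 gives 43.
Row 2: from 29 at column 2, stepping by -14 to column 4 gives 1.
Row 3: from 54 at column 1, stepping by -14 to column 4 gives 12.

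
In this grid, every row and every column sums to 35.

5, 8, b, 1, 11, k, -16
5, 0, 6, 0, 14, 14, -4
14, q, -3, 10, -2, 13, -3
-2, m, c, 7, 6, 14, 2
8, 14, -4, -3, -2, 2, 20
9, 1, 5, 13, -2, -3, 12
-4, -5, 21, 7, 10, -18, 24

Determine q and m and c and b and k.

Row 3 has 14 − 3 + 10 − 2 + 13 − 3 = 29; the blank must be 35 − 29 = 6.
Column 2 has 8 + 0 + 6 + 14 + 1 − 5 = 24; the blank must be 35 − 24 = 11.
Column 6 has 14 + 13 + 14 + 2 − 3 − 18 = 22; the blank must be 35 − 22 = 13.
Row 1 has 5 + 8 + 1 + 11 + 13 − 16 = 22; the blank must be 35 − 22 = 13.
Row 4 has -2 + 11 + 7 + 6 + 14 + 2 = 38; the blank must be 35 − 38 = -3.

q = 6, m = 11, c = -3, b = 13, k = 13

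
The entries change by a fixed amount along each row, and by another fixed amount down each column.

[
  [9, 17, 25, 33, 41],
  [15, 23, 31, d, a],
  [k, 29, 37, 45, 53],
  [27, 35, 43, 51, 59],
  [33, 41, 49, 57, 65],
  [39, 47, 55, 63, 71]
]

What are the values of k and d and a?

k = 21, d = 39, a = 47

Along each row the entries change by 8 per step; down each column they change by 6.
Row 3: from 29 at column 2, stepping by 8 to column 1 gives 21.
Row 2: from 15 at column 1, stepping by 8 to column 4 gives 39.
Row 2: from 15 at column 1, stepping by 8 to column 5 gives 47.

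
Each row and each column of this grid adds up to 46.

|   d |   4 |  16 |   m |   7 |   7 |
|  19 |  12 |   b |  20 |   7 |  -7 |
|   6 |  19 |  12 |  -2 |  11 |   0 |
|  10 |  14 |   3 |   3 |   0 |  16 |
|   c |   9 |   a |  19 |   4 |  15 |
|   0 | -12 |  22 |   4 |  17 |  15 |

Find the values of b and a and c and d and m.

b = -5, a = -2, c = 1, d = 10, m = 2

Row 2: 19 + 12 + 20 + 7 − 7 = 51, so its missing entry is 46 − 51 = -5.
Column 4: 20 − 2 + 3 + 19 + 4 = 44, so its missing entry is 46 − 44 = 2.
Row 1: 4 + 16 + 2 + 7 + 7 = 36, so its missing entry is 46 − 36 = 10.
Column 1: 10 + 19 + 6 + 10 + 0 = 45, so its missing entry is 46 − 45 = 1.
Row 5: 1 + 9 + 19 + 4 + 15 = 48, so its missing entry is 46 − 48 = -2.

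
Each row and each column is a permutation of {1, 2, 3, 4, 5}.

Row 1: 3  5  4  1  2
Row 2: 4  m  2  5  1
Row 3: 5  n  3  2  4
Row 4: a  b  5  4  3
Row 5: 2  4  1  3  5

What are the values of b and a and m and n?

b = 2, a = 1, m = 3, n = 1

At (row 2, col 2): row 2 already has {1, 2, 4, 5}, so the value is 3.
For row 3, column 2: row 3 already has {2, 3, 4, 5}; that leaves 1.
For row 4, column 2: column 2 already has {1, 3, 4, 5}; that leaves 2.
At (row 4, col 1): row 4 already has {2, 3, 4, 5}, so the value is 1.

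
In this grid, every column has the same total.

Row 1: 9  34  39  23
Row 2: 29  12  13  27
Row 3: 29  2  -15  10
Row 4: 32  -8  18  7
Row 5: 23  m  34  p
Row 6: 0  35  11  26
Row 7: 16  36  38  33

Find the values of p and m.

p = 12, m = 27

Columns 1 and 3 both add up to 138, so every column sums to 138.
Column 4: 23 + 27 + 10 + 7 + 26 + 33 = 126, so the missing entry is 138 − 126 = 12.
Column 2: 34 + 12 + 2 − 8 + 35 + 36 = 111, so the missing entry is 138 − 111 = 27.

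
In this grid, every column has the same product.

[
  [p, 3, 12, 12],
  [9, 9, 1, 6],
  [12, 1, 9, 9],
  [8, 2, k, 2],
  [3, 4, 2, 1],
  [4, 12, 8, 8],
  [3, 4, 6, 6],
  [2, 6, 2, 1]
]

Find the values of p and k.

p = 1, k = 3

Columns 2 and 4 each multiply to 62208, so every column has product 62208.
Column 1: 9×12×8×3×4×3×2 = 62208, so the missing entry is 62208 ÷ 62208 = 1.
Column 3: 12×1×9×2×8×6×2 = 20736, so the missing entry is 62208 ÷ 20736 = 3.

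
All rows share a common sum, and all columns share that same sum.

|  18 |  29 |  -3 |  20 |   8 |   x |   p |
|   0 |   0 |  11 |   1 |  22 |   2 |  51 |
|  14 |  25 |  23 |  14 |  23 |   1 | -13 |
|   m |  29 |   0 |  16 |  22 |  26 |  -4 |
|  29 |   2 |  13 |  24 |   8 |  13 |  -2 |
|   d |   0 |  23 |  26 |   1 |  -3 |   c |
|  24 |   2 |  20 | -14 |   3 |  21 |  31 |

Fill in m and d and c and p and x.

Rows 2 and 3 both sum to 87, so that's the common total.
Row 4 has 29 + 0 + 16 + 22 + 26 − 4 = 89; the blank must be 87 − 89 = -2.
Column 1 has 18 + 0 + 14 − 2 + 29 + 24 = 83; the blank must be 87 − 83 = 4.
Row 6 has 4 + 0 + 23 + 26 + 1 − 3 = 51; the blank must be 87 − 51 = 36.
Column 7 has 51 − 13 − 4 − 2 + 36 + 31 = 99; the blank must be 87 − 99 = -12.
Row 1 has 18 + 29 − 3 + 20 + 8 − 12 = 60; the blank must be 87 − 60 = 27.

m = -2, d = 4, c = 36, p = -12, x = 27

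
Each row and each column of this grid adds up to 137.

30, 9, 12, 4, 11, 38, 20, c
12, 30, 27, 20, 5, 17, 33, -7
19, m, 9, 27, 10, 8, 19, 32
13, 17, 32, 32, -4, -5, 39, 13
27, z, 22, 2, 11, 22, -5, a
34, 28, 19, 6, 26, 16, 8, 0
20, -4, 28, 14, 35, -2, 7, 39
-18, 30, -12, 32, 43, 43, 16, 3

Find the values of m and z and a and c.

m = 13, z = 14, a = 44, c = 13

Row 1: 30 + 9 + 12 + 4 + 11 + 38 + 20 = 124, so its missing entry is 137 − 124 = 13.
Column 8: 13 − 7 + 32 + 13 + 0 + 39 + 3 = 93, so its missing entry is 137 − 93 = 44.
Row 5: 27 + 22 + 2 + 11 + 22 − 5 + 44 = 123, so its missing entry is 137 − 123 = 14.
Row 3: 19 + 9 + 27 + 10 + 8 + 19 + 32 = 124, so its missing entry is 137 − 124 = 13.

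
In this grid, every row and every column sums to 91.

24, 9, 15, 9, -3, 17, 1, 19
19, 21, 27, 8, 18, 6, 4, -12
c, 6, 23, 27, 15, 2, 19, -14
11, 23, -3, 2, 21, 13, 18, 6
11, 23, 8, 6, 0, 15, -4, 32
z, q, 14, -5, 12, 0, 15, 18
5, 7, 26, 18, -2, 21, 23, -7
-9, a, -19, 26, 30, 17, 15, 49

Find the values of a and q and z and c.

a = -18, q = 20, z = 17, c = 13

Row 3: 6 + 23 + 27 + 15 + 2 + 19 − 14 = 78, so its missing entry is 91 − 78 = 13.
Column 1: 24 + 19 + 13 + 11 + 11 + 5 − 9 = 74, so its missing entry is 91 − 74 = 17.
Row 8: -9 − 19 + 26 + 30 + 17 + 15 + 49 = 109, so its missing entry is 91 − 109 = -18.
Row 6: 17 + 14 − 5 + 12 + 0 + 15 + 18 = 71, so its missing entry is 91 − 71 = 20.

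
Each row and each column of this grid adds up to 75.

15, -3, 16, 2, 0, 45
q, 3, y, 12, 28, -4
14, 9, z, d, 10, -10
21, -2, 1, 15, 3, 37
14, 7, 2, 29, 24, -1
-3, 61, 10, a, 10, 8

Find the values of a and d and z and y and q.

Column 1 has 15 + 14 + 21 + 14 − 3 = 61; the blank must be 75 − 61 = 14.
Row 2 has 14 + 3 + 12 + 28 − 4 = 53; the blank must be 75 − 53 = 22.
Column 3 has 16 + 22 + 1 + 2 + 10 = 51; the blank must be 75 − 51 = 24.
Row 3 has 14 + 9 + 24 + 10 − 10 = 47; the blank must be 75 − 47 = 28.
Row 6 has -3 + 61 + 10 + 10 + 8 = 86; the blank must be 75 − 86 = -11.

a = -11, d = 28, z = 24, y = 22, q = 14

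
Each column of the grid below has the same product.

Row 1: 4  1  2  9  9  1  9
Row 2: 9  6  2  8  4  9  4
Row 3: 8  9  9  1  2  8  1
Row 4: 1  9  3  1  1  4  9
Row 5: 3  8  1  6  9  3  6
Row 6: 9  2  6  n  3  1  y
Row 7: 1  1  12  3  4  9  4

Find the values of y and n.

y = 1, n = 6

Columns 1 and 3 each multiply to 7776, so every column has product 7776.
Column 7: 9×4×1×9×6×4 = 7776, so the missing entry is 7776 ÷ 7776 = 1.
Column 4: 9×8×1×1×6×3 = 1296, so the missing entry is 7776 ÷ 1296 = 6.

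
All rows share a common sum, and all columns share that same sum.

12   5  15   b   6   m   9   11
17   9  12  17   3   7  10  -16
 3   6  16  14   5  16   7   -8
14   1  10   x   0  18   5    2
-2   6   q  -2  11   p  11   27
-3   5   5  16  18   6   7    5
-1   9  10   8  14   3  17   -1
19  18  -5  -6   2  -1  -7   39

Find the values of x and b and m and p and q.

Rows 2 and 3 both sum to 59, so that's the common total.
The known cells in column 3 total 63, leaving 59 − 63 = -4 for the blank.
The known cells in row 5 total 47, leaving 59 − 47 = 12 for the blank.
The known cells in row 4 total 50, leaving 59 − 50 = 9 for the blank.
The known cells in column 4 total 56, leaving 59 − 56 = 3 for the blank.
The known cells in row 1 total 61, leaving 59 − 61 = -2 for the blank.

x = 9, b = 3, m = -2, p = 12, q = -4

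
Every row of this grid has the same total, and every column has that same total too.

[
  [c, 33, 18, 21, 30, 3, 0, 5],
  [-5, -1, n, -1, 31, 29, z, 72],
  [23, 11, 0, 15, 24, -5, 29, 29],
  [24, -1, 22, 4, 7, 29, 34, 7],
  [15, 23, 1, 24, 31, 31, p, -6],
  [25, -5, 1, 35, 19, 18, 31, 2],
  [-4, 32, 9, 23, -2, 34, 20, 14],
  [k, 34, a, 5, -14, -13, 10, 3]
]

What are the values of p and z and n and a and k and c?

Rows 3 and 4 both sum to 126, so that's the common total.
Row 1: 33 + 18 + 21 + 30 + 3 + 0 + 5 = 110, so its missing entry is 126 − 110 = 16.
Column 1: 16 − 5 + 23 + 24 + 15 + 25 − 4 = 94, so its missing entry is 126 − 94 = 32.
Row 5: 15 + 23 + 1 + 24 + 31 + 31 − 6 = 119, so its missing entry is 126 − 119 = 7.
Row 8: 32 + 34 + 5 − 14 − 13 + 10 + 3 = 57, so its missing entry is 126 − 57 = 69.
Column 3: 18 + 0 + 22 + 1 + 1 + 9 + 69 = 120, so its missing entry is 126 − 120 = 6.
Row 2: -5 − 1 + 6 − 1 + 31 + 29 + 72 = 131, so its missing entry is 126 − 131 = -5.

p = 7, z = -5, n = 6, a = 69, k = 32, c = 16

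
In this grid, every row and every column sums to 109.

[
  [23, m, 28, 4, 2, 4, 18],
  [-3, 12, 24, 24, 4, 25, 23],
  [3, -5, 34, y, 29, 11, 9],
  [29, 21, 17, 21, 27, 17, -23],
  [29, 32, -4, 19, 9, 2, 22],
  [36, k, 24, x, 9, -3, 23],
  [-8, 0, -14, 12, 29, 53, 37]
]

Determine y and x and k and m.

y = 28, x = 1, k = 19, m = 30

Row 3: 3 − 5 + 34 + 29 + 11 + 9 = 81, so its missing entry is 109 − 81 = 28.
Column 4: 4 + 24 + 28 + 21 + 19 + 12 = 108, so its missing entry is 109 − 108 = 1.
Row 6: 36 + 24 + 1 + 9 − 3 + 23 = 90, so its missing entry is 109 − 90 = 19.
Row 1: 23 + 28 + 4 + 2 + 4 + 18 = 79, so its missing entry is 109 − 79 = 30.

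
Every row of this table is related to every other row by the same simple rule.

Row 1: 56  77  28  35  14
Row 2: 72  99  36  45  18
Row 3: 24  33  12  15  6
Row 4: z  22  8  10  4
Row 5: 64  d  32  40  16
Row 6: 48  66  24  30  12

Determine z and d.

z = 16, d = 88

Each row is a constant multiple of every other row — this is a multiplication table with the headers hidden.
Row 4 is 8/28 = 2/7 times row 1, so its entry in column 1 is 56 × 2/7 = 16.
Row 5 is 32/28 = 8/7 times row 1, so its entry in column 2 is 77 × 8/7 = 88.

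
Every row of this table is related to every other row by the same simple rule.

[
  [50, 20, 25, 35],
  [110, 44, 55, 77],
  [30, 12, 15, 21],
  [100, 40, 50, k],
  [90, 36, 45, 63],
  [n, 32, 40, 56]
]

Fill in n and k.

n = 80, k = 70

Each row is a constant multiple of every other row — this is a multiplication table with the headers hidden.
Row 6 is 40/25 = 8/5 times row 1, so its entry in column 1 is 50 × 8/5 = 80.
Row 4 is 50/25 = 2/1 times row 1, so its entry in column 4 is 35 × 2/1 = 70.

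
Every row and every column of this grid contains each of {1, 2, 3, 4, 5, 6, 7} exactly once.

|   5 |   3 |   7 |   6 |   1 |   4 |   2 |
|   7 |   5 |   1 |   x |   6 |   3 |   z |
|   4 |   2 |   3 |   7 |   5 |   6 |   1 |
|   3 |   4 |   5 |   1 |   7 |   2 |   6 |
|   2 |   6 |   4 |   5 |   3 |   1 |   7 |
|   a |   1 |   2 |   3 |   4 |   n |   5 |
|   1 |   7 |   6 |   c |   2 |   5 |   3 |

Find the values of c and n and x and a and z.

At (row 6, col 6): column 6 already has {1, 2, 3, 4, 5, 6}, so the value is 7.
For row 6, column 1: row 6 already has {1, 2, 3, 4, 5, 7}; that leaves 6.
Cell (2,7): column 7 already has {1, 2, 3, 5, 6, 7} → 4.
For row 7, column 4: row 7 already has {1, 2, 3, 5, 6, 7}; that leaves 4.
For row 2, column 4: row 2 already has {1, 3, 4, 5, 6, 7}; that leaves 2.

c = 4, n = 7, x = 2, a = 6, z = 4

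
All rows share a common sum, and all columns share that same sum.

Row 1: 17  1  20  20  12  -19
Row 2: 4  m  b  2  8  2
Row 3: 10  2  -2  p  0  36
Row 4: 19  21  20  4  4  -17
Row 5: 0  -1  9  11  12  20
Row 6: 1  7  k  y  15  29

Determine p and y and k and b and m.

p = 5, y = 9, k = -10, b = 14, m = 21

Rows 1 and 4 both sum to 51, so that's the common total.
The known cells in column 2 total 30, leaving 51 − 30 = 21 for the blank.
The known cells in row 2 total 37, leaving 51 − 37 = 14 for the blank.
The known cells in row 3 total 46, leaving 51 − 46 = 5 for the blank.
The known cells in column 4 total 42, leaving 51 − 42 = 9 for the blank.
The known cells in row 6 total 61, leaving 51 − 61 = -10 for the blank.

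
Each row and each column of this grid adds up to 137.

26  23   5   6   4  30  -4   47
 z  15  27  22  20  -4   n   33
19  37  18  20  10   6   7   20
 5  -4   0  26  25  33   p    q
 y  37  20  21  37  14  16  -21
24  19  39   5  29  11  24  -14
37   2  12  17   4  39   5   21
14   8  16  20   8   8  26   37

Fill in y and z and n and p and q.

y = 13, z = -1, n = 25, p = 38, q = 14

Row 5: 37 + 20 + 21 + 37 + 14 + 16 − 21 = 124, so its missing entry is 137 − 124 = 13.
Column 8: 47 + 33 + 20 − 21 − 14 + 21 + 37 = 123, so its missing entry is 137 − 123 = 14.
Row 4: 5 − 4 + 0 + 26 + 25 + 33 + 14 = 99, so its missing entry is 137 − 99 = 38.
Column 1: 26 + 19 + 5 + 13 + 24 + 37 + 14 = 138, so its missing entry is 137 − 138 = -1.
Row 2: -1 + 15 + 27 + 22 + 20 − 4 + 33 = 112, so its missing entry is 137 − 112 = 25.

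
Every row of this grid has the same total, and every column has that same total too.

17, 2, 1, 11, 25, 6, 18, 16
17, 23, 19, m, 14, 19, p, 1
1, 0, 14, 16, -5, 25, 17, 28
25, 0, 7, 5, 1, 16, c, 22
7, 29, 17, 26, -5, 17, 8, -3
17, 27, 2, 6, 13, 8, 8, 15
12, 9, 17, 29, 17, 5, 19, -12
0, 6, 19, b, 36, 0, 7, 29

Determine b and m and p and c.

b = -1, m = 4, p = -1, c = 20

Rows 1 and 3 both sum to 96, so that's the common total.
The known cells in row 4 total 76, leaving 96 − 76 = 20 for the blank.
The known cells in column 7 total 97, leaving 96 − 97 = -1 for the blank.
The known cells in row 2 total 92, leaving 96 − 92 = 4 for the blank.
The known cells in row 8 total 97, leaving 96 − 97 = -1 for the blank.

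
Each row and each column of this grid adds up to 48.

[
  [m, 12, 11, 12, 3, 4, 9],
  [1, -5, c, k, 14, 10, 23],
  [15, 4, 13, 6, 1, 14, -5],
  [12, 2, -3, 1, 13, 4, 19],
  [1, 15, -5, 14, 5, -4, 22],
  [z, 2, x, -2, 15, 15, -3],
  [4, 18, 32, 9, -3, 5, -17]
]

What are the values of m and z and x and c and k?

m = -3, z = 18, x = 3, c = -3, k = 8

Row 1: 12 + 11 + 12 + 3 + 4 + 9 = 51, so its missing entry is 48 − 51 = -3.
Column 1: -3 + 1 + 15 + 12 + 1 + 4 = 30, so its missing entry is 48 − 30 = 18.
Column 4: 12 + 6 + 1 + 14 − 2 + 9 = 40, so its missing entry is 48 − 40 = 8.
Row 2: 1 − 5 + 8 + 14 + 10 + 23 = 51, so its missing entry is 48 − 51 = -3.
Row 6: 18 + 2 − 2 + 15 + 15 − 3 = 45, so its missing entry is 48 − 45 = 3.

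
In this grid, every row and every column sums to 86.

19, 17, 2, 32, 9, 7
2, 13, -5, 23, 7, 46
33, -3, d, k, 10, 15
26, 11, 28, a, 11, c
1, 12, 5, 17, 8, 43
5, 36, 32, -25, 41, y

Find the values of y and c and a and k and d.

Row 6 has 5 + 36 + 32 − 25 + 41 = 89; the blank must be 86 − 89 = -3.
Column 3 has 2 − 5 + 28 + 5 + 32 = 62; the blank must be 86 − 62 = 24.
Row 3 has 33 − 3 + 24 + 10 + 15 = 79; the blank must be 86 − 79 = 7.
Column 4 has 32 + 23 + 7 + 17 − 25 = 54; the blank must be 86 − 54 = 32.
Row 4 has 26 + 11 + 28 + 32 + 11 = 108; the blank must be 86 − 108 = -22.

y = -3, c = -22, a = 32, k = 7, d = 24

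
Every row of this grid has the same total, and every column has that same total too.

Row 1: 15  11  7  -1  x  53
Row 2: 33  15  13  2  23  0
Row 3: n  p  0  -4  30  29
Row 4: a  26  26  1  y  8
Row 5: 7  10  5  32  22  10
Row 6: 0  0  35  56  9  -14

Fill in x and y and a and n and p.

Rows 2 and 5 both sum to 86, so that's the common total.
Row 1 has 15 + 11 + 7 − 1 + 53 = 85; the blank must be 86 − 85 = 1.
Column 2 has 11 + 15 + 26 + 10 + 0 = 62; the blank must be 86 − 62 = 24.
Column 5 has 1 + 23 + 30 + 22 + 9 = 85; the blank must be 86 − 85 = 1.
Row 3 has 24 + 0 − 4 + 30 + 29 = 79; the blank must be 86 − 79 = 7.
Row 4 has 26 + 26 + 1 + 1 + 8 = 62; the blank must be 86 − 62 = 24.

x = 1, y = 1, a = 24, n = 7, p = 24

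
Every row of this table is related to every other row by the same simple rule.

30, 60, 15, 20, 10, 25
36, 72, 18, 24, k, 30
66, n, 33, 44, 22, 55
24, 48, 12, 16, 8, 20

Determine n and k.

Each row is a constant multiple of every other row — this is a multiplication table with the headers hidden.
Row 3 is 33/15 = 11/5 times row 1, so its entry in column 2 is 60 × 11/5 = 132.
Row 2 is 18/15 = 6/5 times row 1, so its entry in column 5 is 10 × 6/5 = 12.

n = 132, k = 12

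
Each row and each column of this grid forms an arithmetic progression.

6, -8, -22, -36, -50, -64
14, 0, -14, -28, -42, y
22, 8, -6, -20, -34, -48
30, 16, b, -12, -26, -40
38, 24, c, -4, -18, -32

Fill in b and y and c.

Along each row the entries change by -14 per step; down each column they change by 8.
Row 4: from 30 at column 1, stepping by -14 to column 3 gives 2.
Row 2: from 14 at column 1, stepping by -14 to column 6 gives -56.
Row 5: from 38 at column 1, stepping by -14 to column 3 gives 10.

b = 2, y = -56, c = 10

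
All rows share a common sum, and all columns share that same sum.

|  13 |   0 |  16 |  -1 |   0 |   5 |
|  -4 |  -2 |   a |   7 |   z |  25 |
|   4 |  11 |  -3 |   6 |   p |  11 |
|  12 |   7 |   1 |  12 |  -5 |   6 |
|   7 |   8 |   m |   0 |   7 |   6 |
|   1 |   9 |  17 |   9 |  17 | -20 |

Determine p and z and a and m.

p = 4, z = 10, a = -3, m = 5

Rows 1 and 4 both sum to 33, so that's the common total.
The known cells in row 5 total 28, leaving 33 − 28 = 5 for the blank.
The known cells in row 3 total 29, leaving 33 − 29 = 4 for the blank.
The known cells in column 3 total 36, leaving 33 − 36 = -3 for the blank.
The known cells in row 2 total 23, leaving 33 − 23 = 10 for the blank.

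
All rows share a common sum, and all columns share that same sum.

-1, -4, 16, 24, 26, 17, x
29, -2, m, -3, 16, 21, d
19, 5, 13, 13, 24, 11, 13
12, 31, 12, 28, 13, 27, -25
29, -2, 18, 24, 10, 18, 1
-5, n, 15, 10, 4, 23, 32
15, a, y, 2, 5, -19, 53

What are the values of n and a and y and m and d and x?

Rows 3 and 4 both sum to 98, so that's the common total.
Row 6 has -5 + 15 + 10 + 4 + 23 + 32 = 79; the blank must be 98 − 79 = 19.
Column 2 has -4 − 2 + 5 + 31 − 2 + 19 = 47; the blank must be 98 − 47 = 51.
Row 7 has 15 + 51 + 2 + 5 − 19 + 53 = 107; the blank must be 98 − 107 = -9.
Column 3 has 16 + 13 + 12 + 18 + 15 − 9 = 65; the blank must be 98 − 65 = 33.
Row 1 has -1 − 4 + 16 + 24 + 26 + 17 = 78; the blank must be 98 − 78 = 20.
Row 2 has 29 − 2 + 33 − 3 + 16 + 21 = 94; the blank must be 98 − 94 = 4.

n = 19, a = 51, y = -9, m = 33, d = 4, x = 20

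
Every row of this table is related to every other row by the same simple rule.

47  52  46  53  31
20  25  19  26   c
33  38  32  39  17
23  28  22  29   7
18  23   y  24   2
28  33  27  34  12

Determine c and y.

The difference between any two rows is the same in every column — this is an addition table with the headers hidden.
Row 2 minus row 1 is 26 − 53 = -27, so its entry in column 5 is 31 + (-27) = 4.
Row 5 minus row 1 is 24 − 53 = -29, so its entry in column 3 is 46 + (-29) = 17.

c = 4, y = 17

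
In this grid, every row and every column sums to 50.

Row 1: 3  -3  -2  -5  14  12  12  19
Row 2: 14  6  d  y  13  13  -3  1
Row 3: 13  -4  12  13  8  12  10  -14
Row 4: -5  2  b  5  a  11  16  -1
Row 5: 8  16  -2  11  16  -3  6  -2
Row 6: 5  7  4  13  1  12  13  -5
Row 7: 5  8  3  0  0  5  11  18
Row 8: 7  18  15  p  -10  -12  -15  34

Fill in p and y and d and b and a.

Column 5: 14 + 13 + 8 + 16 + 1 + 0 − 10 = 42, so its missing entry is 50 − 42 = 8.
Row 8: 7 + 18 + 15 − 10 − 12 − 15 + 34 = 37, so its missing entry is 50 − 37 = 13.
Row 4: -5 + 2 + 5 + 8 + 11 + 16 − 1 = 36, so its missing entry is 50 − 36 = 14.
Column 3: -2 + 12 + 14 − 2 + 4 + 3 + 15 = 44, so its missing entry is 50 − 44 = 6.
Row 2: 14 + 6 + 6 + 13 + 13 − 3 + 1 = 50, so its missing entry is 50 − 50 = 0.

p = 13, y = 0, d = 6, b = 14, a = 8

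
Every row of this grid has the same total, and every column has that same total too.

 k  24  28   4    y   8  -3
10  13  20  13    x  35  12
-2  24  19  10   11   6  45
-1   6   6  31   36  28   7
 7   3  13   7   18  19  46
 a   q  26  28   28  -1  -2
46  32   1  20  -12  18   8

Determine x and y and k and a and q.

x = 10, y = 22, k = 30, a = 23, q = 11

Rows 3 and 4 both sum to 113, so that's the common total.
Column 2 has 24 + 13 + 24 + 6 + 3 + 32 = 102; the blank must be 113 − 102 = 11.
Row 2 has 10 + 13 + 20 + 13 + 35 + 12 = 103; the blank must be 113 − 103 = 10.
Column 5 has 10 + 11 + 36 + 18 + 28 − 12 = 91; the blank must be 113 − 91 = 22.
Row 1 has 24 + 28 + 4 + 22 + 8 − 3 = 83; the blank must be 113 − 83 = 30.
Row 6 has 11 + 26 + 28 + 28 − 1 − 2 = 90; the blank must be 113 − 90 = 23.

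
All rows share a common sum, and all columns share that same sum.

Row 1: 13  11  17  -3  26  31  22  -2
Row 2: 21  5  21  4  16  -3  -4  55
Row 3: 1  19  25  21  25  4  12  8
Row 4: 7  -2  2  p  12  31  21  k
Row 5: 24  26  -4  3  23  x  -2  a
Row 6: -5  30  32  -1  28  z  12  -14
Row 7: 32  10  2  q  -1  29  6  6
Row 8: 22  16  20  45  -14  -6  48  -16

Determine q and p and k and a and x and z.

q = 31, p = 15, k = 29, a = 49, x = -4, z = 33

Rows 1 and 2 both sum to 115, so that's the common total.
Row 6: -5 + 30 + 32 − 1 + 28 + 12 − 14 = 82, so its missing entry is 115 − 82 = 33.
Column 6: 31 − 3 + 4 + 31 + 33 + 29 − 6 = 119, so its missing entry is 115 − 119 = -4.
Row 7: 32 + 10 + 2 − 1 + 29 + 6 + 6 = 84, so its missing entry is 115 − 84 = 31.
Column 4: -3 + 4 + 21 + 3 − 1 + 31 + 45 = 100, so its missing entry is 115 − 100 = 15.
Row 4: 7 − 2 + 2 + 15 + 12 + 31 + 21 = 86, so its missing entry is 115 − 86 = 29.
Row 5: 24 + 26 − 4 + 3 + 23 − 4 − 2 = 66, so its missing entry is 115 − 66 = 49.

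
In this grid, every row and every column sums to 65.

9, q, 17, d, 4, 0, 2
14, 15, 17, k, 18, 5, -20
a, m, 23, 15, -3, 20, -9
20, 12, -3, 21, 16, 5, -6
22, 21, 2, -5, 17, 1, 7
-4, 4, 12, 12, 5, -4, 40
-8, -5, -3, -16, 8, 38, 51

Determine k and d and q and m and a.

Column 1: 9 + 14 + 20 + 22 − 4 − 8 = 53, so its missing entry is 65 − 53 = 12.
Row 3: 12 + 23 + 15 − 3 + 20 − 9 = 58, so its missing entry is 65 − 58 = 7.
Column 2: 15 + 7 + 12 + 21 + 4 − 5 = 54, so its missing entry is 65 − 54 = 11.
Row 1: 9 + 11 + 17 + 4 + 0 + 2 = 43, so its missing entry is 65 − 43 = 22.
Row 2: 14 + 15 + 17 + 18 + 5 − 20 = 49, so its missing entry is 65 − 49 = 16.

k = 16, d = 22, q = 11, m = 7, a = 12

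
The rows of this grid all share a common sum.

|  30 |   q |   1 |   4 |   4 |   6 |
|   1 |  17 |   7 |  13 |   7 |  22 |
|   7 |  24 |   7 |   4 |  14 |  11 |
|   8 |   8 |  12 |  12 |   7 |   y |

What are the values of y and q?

y = 20, q = 22

Row 2 sums to 67 and so does row 3; that's the common total.
In row 4 the known cells total 47, leaving 67 − 47 = 20.
In row 1 the known cells total 45, leaving 67 − 45 = 22.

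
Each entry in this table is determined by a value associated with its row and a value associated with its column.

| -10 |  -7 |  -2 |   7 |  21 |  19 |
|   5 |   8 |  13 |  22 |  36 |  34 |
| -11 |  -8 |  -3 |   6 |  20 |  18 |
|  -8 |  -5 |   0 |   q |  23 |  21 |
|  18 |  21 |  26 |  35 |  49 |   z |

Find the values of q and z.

The difference between any two rows is the same in every column — this is an addition table with the headers hidden.
Row 4 minus row 1 is -5 − (-7) = 2, so its entry in column 4 is 7 + 2 = 9.
Row 5 minus row 1 is 21 − (-7) = 28, so its entry in column 6 is 19 + 28 = 47.

q = 9, z = 47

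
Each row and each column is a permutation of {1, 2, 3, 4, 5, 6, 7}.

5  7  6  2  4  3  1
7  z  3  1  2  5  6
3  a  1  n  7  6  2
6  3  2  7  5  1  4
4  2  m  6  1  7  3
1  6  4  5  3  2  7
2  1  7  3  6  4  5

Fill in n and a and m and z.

n = 4, a = 5, m = 5, z = 4

At (row 3, col 4): column 4 already has {1, 2, 3, 5, 6, 7}, so the value is 4.
Cell (2,2): row 2 already has {1, 2, 3, 5, 6, 7} → 4.
Cell (3,2): row 3 already has {1, 2, 3, 4, 6, 7} → 5.
For row 5, column 3: row 5 already has {1, 2, 3, 4, 6, 7}; that leaves 5.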